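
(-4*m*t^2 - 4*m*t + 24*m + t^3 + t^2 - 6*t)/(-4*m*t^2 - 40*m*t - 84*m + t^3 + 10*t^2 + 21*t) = (t - 2)/(t + 7)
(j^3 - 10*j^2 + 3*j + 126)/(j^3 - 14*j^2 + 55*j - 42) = (j + 3)/(j - 1)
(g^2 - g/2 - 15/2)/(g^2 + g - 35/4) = 2*(2*g^2 - g - 15)/(4*g^2 + 4*g - 35)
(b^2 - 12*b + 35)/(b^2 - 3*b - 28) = (b - 5)/(b + 4)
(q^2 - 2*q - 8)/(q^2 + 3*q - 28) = (q + 2)/(q + 7)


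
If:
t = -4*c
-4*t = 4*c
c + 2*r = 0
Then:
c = 0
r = 0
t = 0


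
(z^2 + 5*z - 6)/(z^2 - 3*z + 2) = (z + 6)/(z - 2)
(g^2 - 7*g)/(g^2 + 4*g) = (g - 7)/(g + 4)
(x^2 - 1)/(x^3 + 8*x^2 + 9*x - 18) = (x + 1)/(x^2 + 9*x + 18)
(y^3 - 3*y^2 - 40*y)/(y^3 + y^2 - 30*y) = (y^2 - 3*y - 40)/(y^2 + y - 30)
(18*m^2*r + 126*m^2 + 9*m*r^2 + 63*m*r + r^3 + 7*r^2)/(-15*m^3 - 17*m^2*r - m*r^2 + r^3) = (6*m*r + 42*m + r^2 + 7*r)/(-5*m^2 - 4*m*r + r^2)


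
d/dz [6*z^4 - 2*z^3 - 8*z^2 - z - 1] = 24*z^3 - 6*z^2 - 16*z - 1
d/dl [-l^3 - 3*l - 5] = -3*l^2 - 3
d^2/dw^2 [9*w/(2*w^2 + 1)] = 36*w*(2*w^2 - 3)/(2*w^2 + 1)^3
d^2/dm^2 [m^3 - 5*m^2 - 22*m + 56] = 6*m - 10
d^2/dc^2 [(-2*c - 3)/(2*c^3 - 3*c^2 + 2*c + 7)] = 2*(-24*c^5 - 36*c^4 + 134*c^3 + 51*c^2 + 54*c - 47)/(8*c^9 - 36*c^8 + 78*c^7 - 15*c^6 - 174*c^5 + 321*c^4 + 50*c^3 - 357*c^2 + 294*c + 343)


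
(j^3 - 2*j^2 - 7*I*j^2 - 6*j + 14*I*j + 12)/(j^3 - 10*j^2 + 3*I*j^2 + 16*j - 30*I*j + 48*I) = (j^2 - 7*I*j - 6)/(j^2 + j*(-8 + 3*I) - 24*I)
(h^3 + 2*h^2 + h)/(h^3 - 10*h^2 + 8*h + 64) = h*(h^2 + 2*h + 1)/(h^3 - 10*h^2 + 8*h + 64)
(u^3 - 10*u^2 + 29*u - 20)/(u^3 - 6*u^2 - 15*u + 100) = (u^2 - 5*u + 4)/(u^2 - u - 20)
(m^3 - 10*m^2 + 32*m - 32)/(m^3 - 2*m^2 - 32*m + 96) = (m - 2)/(m + 6)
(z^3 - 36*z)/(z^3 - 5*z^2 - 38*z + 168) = z*(z - 6)/(z^2 - 11*z + 28)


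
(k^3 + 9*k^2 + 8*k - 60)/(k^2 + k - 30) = (k^2 + 3*k - 10)/(k - 5)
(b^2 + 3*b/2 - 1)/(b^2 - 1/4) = 2*(b + 2)/(2*b + 1)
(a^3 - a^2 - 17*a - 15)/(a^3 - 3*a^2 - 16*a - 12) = (a^2 - 2*a - 15)/(a^2 - 4*a - 12)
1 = 1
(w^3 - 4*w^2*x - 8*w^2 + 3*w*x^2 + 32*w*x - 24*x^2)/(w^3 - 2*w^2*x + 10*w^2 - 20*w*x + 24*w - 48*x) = (w^3 - 4*w^2*x - 8*w^2 + 3*w*x^2 + 32*w*x - 24*x^2)/(w^3 - 2*w^2*x + 10*w^2 - 20*w*x + 24*w - 48*x)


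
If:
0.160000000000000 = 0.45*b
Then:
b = 0.36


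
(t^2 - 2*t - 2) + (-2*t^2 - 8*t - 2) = -t^2 - 10*t - 4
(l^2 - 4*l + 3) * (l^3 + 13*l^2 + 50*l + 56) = l^5 + 9*l^4 + l^3 - 105*l^2 - 74*l + 168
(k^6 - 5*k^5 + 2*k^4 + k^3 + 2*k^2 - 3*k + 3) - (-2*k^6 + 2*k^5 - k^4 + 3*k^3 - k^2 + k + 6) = 3*k^6 - 7*k^5 + 3*k^4 - 2*k^3 + 3*k^2 - 4*k - 3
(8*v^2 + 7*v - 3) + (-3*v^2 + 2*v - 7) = 5*v^2 + 9*v - 10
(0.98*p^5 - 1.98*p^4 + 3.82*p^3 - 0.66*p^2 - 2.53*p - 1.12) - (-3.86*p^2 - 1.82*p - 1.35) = 0.98*p^5 - 1.98*p^4 + 3.82*p^3 + 3.2*p^2 - 0.71*p + 0.23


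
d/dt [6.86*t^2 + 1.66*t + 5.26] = 13.72*t + 1.66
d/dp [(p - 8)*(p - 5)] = 2*p - 13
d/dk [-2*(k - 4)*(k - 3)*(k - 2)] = -6*k^2 + 36*k - 52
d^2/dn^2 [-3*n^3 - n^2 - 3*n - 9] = -18*n - 2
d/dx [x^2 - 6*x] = 2*x - 6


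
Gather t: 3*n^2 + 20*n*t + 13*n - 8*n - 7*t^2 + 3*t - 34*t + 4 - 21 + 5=3*n^2 + 5*n - 7*t^2 + t*(20*n - 31) - 12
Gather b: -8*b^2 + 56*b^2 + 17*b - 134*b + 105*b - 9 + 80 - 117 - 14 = 48*b^2 - 12*b - 60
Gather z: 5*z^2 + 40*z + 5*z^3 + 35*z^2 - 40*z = 5*z^3 + 40*z^2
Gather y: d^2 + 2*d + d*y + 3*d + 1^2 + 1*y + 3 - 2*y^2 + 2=d^2 + 5*d - 2*y^2 + y*(d + 1) + 6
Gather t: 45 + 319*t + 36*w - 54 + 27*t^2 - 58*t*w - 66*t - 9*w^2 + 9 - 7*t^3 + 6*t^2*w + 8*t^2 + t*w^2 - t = -7*t^3 + t^2*(6*w + 35) + t*(w^2 - 58*w + 252) - 9*w^2 + 36*w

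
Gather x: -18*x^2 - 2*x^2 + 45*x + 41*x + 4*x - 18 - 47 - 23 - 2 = -20*x^2 + 90*x - 90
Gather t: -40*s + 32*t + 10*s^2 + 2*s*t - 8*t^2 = 10*s^2 - 40*s - 8*t^2 + t*(2*s + 32)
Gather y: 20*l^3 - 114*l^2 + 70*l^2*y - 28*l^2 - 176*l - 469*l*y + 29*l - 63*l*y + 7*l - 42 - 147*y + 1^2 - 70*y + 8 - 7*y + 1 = 20*l^3 - 142*l^2 - 140*l + y*(70*l^2 - 532*l - 224) - 32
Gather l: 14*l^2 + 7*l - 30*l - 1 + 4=14*l^2 - 23*l + 3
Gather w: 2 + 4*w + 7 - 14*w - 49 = -10*w - 40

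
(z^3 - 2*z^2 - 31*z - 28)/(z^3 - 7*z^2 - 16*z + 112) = (z + 1)/(z - 4)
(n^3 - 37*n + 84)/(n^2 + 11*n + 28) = (n^2 - 7*n + 12)/(n + 4)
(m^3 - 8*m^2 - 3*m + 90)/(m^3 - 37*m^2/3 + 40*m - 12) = 3*(m^2 - 2*m - 15)/(3*m^2 - 19*m + 6)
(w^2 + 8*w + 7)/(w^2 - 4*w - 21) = (w^2 + 8*w + 7)/(w^2 - 4*w - 21)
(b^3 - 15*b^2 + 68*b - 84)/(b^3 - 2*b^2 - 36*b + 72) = (b - 7)/(b + 6)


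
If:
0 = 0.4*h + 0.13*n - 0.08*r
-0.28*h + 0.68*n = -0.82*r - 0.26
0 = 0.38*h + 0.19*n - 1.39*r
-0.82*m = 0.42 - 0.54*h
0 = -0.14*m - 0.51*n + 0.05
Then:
No Solution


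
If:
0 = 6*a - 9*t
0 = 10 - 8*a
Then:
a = 5/4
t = 5/6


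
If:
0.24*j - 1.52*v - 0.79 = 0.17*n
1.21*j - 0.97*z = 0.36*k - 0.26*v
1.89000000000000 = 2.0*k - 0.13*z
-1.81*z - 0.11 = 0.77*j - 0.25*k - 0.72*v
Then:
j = 0.232287661004293*z + 0.259257980212806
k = 0.065*z + 0.945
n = -24.1685471455709*z - 5.19228562957757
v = 2.73973819301848*z + 0.101914784394251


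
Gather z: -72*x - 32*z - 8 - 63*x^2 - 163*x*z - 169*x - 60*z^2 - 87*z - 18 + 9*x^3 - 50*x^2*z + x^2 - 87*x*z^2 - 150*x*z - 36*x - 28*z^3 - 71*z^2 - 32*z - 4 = 9*x^3 - 62*x^2 - 277*x - 28*z^3 + z^2*(-87*x - 131) + z*(-50*x^2 - 313*x - 151) - 30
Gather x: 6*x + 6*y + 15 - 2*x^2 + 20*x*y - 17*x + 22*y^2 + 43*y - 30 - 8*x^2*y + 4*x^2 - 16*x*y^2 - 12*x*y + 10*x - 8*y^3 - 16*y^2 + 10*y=x^2*(2 - 8*y) + x*(-16*y^2 + 8*y - 1) - 8*y^3 + 6*y^2 + 59*y - 15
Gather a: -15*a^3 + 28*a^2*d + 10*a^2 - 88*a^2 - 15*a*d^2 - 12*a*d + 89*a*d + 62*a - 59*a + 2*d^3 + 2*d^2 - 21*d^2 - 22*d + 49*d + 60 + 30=-15*a^3 + a^2*(28*d - 78) + a*(-15*d^2 + 77*d + 3) + 2*d^3 - 19*d^2 + 27*d + 90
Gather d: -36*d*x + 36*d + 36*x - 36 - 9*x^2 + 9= d*(36 - 36*x) - 9*x^2 + 36*x - 27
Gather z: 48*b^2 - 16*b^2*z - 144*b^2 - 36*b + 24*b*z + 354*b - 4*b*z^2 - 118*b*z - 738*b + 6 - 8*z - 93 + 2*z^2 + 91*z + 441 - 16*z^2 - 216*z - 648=-96*b^2 - 420*b + z^2*(-4*b - 14) + z*(-16*b^2 - 94*b - 133) - 294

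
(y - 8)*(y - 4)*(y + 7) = y^3 - 5*y^2 - 52*y + 224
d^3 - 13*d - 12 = (d - 4)*(d + 1)*(d + 3)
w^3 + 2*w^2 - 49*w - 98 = (w - 7)*(w + 2)*(w + 7)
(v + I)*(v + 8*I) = v^2 + 9*I*v - 8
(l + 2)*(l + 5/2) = l^2 + 9*l/2 + 5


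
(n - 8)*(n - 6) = n^2 - 14*n + 48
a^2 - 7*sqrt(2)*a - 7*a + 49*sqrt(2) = (a - 7)*(a - 7*sqrt(2))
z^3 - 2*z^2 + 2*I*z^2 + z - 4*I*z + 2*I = (z - 1)^2*(z + 2*I)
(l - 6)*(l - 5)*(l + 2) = l^3 - 9*l^2 + 8*l + 60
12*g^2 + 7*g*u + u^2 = (3*g + u)*(4*g + u)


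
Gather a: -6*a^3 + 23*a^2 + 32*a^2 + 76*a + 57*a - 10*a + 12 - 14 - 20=-6*a^3 + 55*a^2 + 123*a - 22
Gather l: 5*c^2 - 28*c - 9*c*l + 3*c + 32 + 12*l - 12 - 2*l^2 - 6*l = 5*c^2 - 25*c - 2*l^2 + l*(6 - 9*c) + 20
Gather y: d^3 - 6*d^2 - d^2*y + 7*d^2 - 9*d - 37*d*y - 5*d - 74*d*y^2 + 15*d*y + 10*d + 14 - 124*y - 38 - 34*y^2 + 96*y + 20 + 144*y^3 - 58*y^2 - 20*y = d^3 + d^2 - 4*d + 144*y^3 + y^2*(-74*d - 92) + y*(-d^2 - 22*d - 48) - 4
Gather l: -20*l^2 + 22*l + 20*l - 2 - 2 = -20*l^2 + 42*l - 4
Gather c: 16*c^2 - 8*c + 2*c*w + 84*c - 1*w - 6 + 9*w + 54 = 16*c^2 + c*(2*w + 76) + 8*w + 48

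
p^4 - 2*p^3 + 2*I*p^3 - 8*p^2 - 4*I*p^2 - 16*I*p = p*(p - 4)*(p + 2)*(p + 2*I)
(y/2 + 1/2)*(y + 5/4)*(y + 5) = y^3/2 + 29*y^2/8 + 25*y/4 + 25/8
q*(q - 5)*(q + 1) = q^3 - 4*q^2 - 5*q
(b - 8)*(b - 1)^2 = b^3 - 10*b^2 + 17*b - 8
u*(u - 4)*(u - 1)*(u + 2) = u^4 - 3*u^3 - 6*u^2 + 8*u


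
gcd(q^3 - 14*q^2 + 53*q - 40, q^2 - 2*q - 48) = q - 8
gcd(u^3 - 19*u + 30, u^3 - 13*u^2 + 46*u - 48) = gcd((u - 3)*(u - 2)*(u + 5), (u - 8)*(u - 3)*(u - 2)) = u^2 - 5*u + 6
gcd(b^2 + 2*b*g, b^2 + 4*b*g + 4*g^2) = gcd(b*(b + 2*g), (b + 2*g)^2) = b + 2*g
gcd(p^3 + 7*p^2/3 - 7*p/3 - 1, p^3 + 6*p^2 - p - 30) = p + 3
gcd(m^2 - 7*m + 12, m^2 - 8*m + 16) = m - 4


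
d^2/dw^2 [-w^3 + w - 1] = -6*w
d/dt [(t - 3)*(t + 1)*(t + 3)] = 3*t^2 + 2*t - 9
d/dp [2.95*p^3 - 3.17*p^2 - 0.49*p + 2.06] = 8.85*p^2 - 6.34*p - 0.49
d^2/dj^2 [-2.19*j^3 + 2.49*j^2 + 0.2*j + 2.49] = 4.98 - 13.14*j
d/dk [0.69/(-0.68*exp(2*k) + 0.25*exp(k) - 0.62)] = (0.9384*exp(k) - 0.1725)*exp(k)/(0.68*exp(2*k) - 0.25*exp(k) + 0.62)^2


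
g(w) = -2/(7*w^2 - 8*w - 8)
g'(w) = -2*(8 - 14*w)/(7*w^2 - 8*w - 8)^2 = 4*(7*w - 4)/(-7*w^2 + 8*w + 8)^2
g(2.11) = -0.32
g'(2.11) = 1.09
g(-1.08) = -0.23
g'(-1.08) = -0.60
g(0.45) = 0.20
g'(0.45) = -0.03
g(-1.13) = -0.20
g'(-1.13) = -0.48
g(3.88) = -0.03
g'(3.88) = 0.02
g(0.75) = 0.20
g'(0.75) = 0.05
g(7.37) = -0.01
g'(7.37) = 0.00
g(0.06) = 0.24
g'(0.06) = -0.20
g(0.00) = 0.25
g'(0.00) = -0.25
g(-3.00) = -0.03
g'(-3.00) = -0.02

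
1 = 1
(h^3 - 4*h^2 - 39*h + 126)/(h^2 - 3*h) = h - 1 - 42/h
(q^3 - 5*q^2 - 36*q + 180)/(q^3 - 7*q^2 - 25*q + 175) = (q^2 - 36)/(q^2 - 2*q - 35)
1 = 1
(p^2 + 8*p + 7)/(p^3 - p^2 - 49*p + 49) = (p + 1)/(p^2 - 8*p + 7)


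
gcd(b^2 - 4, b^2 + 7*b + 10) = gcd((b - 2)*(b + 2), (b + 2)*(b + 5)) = b + 2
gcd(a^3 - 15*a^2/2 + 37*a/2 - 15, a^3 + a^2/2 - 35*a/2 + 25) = a^2 - 9*a/2 + 5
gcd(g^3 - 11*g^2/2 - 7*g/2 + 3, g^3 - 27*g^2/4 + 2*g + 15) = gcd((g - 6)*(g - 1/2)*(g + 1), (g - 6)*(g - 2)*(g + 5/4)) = g - 6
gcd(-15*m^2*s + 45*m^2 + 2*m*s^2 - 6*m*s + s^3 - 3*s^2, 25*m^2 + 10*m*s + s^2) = 5*m + s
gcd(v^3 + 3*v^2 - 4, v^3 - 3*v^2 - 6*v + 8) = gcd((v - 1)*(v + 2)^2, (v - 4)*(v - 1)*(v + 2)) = v^2 + v - 2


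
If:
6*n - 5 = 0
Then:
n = 5/6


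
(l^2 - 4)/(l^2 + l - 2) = (l - 2)/(l - 1)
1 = 1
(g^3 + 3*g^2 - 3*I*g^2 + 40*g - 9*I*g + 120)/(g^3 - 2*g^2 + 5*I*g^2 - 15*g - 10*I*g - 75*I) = (g - 8*I)/(g - 5)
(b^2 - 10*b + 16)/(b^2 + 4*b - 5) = (b^2 - 10*b + 16)/(b^2 + 4*b - 5)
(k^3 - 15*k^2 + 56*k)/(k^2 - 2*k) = (k^2 - 15*k + 56)/(k - 2)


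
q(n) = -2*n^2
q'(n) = -4*n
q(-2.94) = -17.29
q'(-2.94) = 11.76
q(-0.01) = -0.00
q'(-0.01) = 0.04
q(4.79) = -45.89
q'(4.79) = -19.16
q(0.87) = -1.51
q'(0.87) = -3.48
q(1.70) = -5.78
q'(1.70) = -6.80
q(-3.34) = -22.31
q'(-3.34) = 13.36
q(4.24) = -35.96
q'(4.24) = -16.96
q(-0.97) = -1.88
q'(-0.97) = 3.88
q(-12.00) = -288.00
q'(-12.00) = 48.00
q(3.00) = -18.00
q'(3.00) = -12.00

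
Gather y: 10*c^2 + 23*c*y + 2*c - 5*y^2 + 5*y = 10*c^2 + 2*c - 5*y^2 + y*(23*c + 5)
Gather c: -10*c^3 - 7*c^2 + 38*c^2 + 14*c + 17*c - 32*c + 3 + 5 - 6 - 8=-10*c^3 + 31*c^2 - c - 6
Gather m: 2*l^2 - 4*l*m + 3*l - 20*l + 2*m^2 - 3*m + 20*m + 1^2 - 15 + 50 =2*l^2 - 17*l + 2*m^2 + m*(17 - 4*l) + 36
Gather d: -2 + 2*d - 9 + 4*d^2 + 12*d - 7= 4*d^2 + 14*d - 18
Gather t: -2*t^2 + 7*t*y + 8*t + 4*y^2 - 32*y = -2*t^2 + t*(7*y + 8) + 4*y^2 - 32*y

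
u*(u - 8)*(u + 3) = u^3 - 5*u^2 - 24*u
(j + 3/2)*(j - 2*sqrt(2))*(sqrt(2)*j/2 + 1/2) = sqrt(2)*j^3/2 - 3*j^2/2 + 3*sqrt(2)*j^2/4 - 9*j/4 - sqrt(2)*j - 3*sqrt(2)/2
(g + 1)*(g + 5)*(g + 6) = g^3 + 12*g^2 + 41*g + 30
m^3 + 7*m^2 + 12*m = m*(m + 3)*(m + 4)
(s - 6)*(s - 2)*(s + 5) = s^3 - 3*s^2 - 28*s + 60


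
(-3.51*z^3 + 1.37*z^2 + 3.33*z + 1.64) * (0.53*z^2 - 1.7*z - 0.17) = -1.8603*z^5 + 6.6931*z^4 + 0.0326*z^3 - 5.0247*z^2 - 3.3541*z - 0.2788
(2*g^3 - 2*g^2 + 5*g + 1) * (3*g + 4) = 6*g^4 + 2*g^3 + 7*g^2 + 23*g + 4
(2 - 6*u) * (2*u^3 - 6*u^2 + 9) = -12*u^4 + 40*u^3 - 12*u^2 - 54*u + 18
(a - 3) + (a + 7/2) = 2*a + 1/2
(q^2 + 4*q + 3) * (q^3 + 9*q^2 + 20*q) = q^5 + 13*q^4 + 59*q^3 + 107*q^2 + 60*q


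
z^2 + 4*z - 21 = (z - 3)*(z + 7)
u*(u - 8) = u^2 - 8*u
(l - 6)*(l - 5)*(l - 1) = l^3 - 12*l^2 + 41*l - 30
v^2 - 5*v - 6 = (v - 6)*(v + 1)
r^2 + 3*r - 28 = (r - 4)*(r + 7)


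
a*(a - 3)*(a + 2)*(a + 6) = a^4 + 5*a^3 - 12*a^2 - 36*a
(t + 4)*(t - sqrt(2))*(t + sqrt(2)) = t^3 + 4*t^2 - 2*t - 8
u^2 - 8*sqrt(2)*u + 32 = (u - 4*sqrt(2))^2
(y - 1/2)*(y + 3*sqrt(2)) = y^2 - y/2 + 3*sqrt(2)*y - 3*sqrt(2)/2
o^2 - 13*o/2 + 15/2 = (o - 5)*(o - 3/2)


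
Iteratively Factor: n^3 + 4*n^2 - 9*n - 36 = (n - 3)*(n^2 + 7*n + 12) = (n - 3)*(n + 4)*(n + 3)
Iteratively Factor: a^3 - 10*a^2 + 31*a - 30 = (a - 5)*(a^2 - 5*a + 6) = (a - 5)*(a - 2)*(a - 3)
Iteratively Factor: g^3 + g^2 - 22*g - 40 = (g - 5)*(g^2 + 6*g + 8) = (g - 5)*(g + 4)*(g + 2)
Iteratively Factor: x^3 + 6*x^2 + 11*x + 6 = (x + 1)*(x^2 + 5*x + 6) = (x + 1)*(x + 2)*(x + 3)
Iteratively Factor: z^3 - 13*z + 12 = (z + 4)*(z^2 - 4*z + 3) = (z - 1)*(z + 4)*(z - 3)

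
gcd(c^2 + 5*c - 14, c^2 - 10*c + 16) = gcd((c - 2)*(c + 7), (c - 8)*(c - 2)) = c - 2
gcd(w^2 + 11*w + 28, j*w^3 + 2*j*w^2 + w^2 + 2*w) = 1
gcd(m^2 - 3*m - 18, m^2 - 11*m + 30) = m - 6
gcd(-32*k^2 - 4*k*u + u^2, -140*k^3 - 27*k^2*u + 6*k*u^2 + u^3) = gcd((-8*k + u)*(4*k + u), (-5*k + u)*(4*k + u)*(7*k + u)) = 4*k + u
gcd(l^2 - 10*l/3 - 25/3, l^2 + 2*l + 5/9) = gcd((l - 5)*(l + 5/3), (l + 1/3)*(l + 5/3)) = l + 5/3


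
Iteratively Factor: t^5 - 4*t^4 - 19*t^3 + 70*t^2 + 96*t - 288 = (t - 2)*(t^4 - 2*t^3 - 23*t^2 + 24*t + 144) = (t - 2)*(t + 3)*(t^3 - 5*t^2 - 8*t + 48) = (t - 4)*(t - 2)*(t + 3)*(t^2 - t - 12) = (t - 4)*(t - 2)*(t + 3)^2*(t - 4)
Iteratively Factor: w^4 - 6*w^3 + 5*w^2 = (w)*(w^3 - 6*w^2 + 5*w) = w*(w - 1)*(w^2 - 5*w) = w*(w - 5)*(w - 1)*(w)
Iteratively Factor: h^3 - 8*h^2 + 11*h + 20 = (h + 1)*(h^2 - 9*h + 20) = (h - 4)*(h + 1)*(h - 5)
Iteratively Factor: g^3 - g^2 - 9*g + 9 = (g - 3)*(g^2 + 2*g - 3) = (g - 3)*(g - 1)*(g + 3)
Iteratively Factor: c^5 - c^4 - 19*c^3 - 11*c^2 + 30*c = (c - 1)*(c^4 - 19*c^2 - 30*c) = (c - 1)*(c + 2)*(c^3 - 2*c^2 - 15*c) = (c - 5)*(c - 1)*(c + 2)*(c^2 + 3*c) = c*(c - 5)*(c - 1)*(c + 2)*(c + 3)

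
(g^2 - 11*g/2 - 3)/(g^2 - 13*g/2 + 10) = (2*g^2 - 11*g - 6)/(2*g^2 - 13*g + 20)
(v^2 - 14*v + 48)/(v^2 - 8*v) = (v - 6)/v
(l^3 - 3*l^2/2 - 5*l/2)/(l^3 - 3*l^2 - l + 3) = l*(2*l - 5)/(2*(l^2 - 4*l + 3))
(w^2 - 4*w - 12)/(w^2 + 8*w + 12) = (w - 6)/(w + 6)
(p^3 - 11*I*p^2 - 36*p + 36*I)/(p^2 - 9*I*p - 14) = (p^2 - 9*I*p - 18)/(p - 7*I)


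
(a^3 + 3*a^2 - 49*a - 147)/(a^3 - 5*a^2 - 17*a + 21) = (a + 7)/(a - 1)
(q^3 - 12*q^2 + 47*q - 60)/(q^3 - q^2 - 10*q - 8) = (q^2 - 8*q + 15)/(q^2 + 3*q + 2)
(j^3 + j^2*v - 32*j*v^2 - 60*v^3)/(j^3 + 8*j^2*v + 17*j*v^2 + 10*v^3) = (j - 6*v)/(j + v)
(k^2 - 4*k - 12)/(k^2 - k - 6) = (k - 6)/(k - 3)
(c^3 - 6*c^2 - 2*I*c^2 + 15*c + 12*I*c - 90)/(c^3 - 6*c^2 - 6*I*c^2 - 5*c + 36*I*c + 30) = (c + 3*I)/(c - I)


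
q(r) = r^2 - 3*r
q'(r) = 2*r - 3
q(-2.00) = 10.00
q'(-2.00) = -7.00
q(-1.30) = 5.59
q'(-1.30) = -5.60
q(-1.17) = 4.88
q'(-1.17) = -5.34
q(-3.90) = 26.91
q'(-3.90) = -10.80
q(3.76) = 2.86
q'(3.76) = 4.52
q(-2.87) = 16.85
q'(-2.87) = -8.74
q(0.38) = -1.00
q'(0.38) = -2.24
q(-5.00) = 40.00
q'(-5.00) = -13.00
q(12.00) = 108.00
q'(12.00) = 21.00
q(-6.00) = 54.00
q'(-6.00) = -15.00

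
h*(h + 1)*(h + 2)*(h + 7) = h^4 + 10*h^3 + 23*h^2 + 14*h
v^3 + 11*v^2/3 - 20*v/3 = v*(v - 4/3)*(v + 5)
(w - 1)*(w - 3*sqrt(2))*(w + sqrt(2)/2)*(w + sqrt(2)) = w^4 - 3*sqrt(2)*w^3/2 - w^3 - 8*w^2 + 3*sqrt(2)*w^2/2 - 3*sqrt(2)*w + 8*w + 3*sqrt(2)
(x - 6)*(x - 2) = x^2 - 8*x + 12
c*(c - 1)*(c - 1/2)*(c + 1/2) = c^4 - c^3 - c^2/4 + c/4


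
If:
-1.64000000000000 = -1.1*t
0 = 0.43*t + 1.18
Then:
No Solution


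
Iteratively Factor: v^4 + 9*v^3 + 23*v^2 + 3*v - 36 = (v + 4)*(v^3 + 5*v^2 + 3*v - 9) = (v + 3)*(v + 4)*(v^2 + 2*v - 3) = (v - 1)*(v + 3)*(v + 4)*(v + 3)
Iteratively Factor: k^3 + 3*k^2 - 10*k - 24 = (k + 4)*(k^2 - k - 6) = (k - 3)*(k + 4)*(k + 2)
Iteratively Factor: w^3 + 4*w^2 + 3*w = (w + 3)*(w^2 + w) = (w + 1)*(w + 3)*(w)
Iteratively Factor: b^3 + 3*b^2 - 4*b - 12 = (b - 2)*(b^2 + 5*b + 6) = (b - 2)*(b + 2)*(b + 3)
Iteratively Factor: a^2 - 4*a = (a - 4)*(a)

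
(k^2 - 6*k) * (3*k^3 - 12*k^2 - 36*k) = 3*k^5 - 30*k^4 + 36*k^3 + 216*k^2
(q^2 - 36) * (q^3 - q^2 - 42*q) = q^5 - q^4 - 78*q^3 + 36*q^2 + 1512*q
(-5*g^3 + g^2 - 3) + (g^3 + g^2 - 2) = -4*g^3 + 2*g^2 - 5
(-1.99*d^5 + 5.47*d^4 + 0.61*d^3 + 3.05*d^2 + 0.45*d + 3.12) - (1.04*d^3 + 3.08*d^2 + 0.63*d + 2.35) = -1.99*d^5 + 5.47*d^4 - 0.43*d^3 - 0.0300000000000002*d^2 - 0.18*d + 0.77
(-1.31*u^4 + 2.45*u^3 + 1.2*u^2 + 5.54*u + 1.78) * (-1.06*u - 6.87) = 1.3886*u^5 + 6.4027*u^4 - 18.1035*u^3 - 14.1164*u^2 - 39.9466*u - 12.2286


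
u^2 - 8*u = u*(u - 8)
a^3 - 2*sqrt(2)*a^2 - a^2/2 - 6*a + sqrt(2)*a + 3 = (a - 1/2)*(a - 3*sqrt(2))*(a + sqrt(2))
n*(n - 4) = n^2 - 4*n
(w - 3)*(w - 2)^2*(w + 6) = w^4 - w^3 - 26*w^2 + 84*w - 72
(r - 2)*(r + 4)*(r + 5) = r^3 + 7*r^2 + 2*r - 40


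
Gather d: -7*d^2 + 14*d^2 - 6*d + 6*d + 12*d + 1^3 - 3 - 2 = 7*d^2 + 12*d - 4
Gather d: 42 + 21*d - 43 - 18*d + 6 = 3*d + 5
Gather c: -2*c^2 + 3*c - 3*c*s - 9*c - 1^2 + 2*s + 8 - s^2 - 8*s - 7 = -2*c^2 + c*(-3*s - 6) - s^2 - 6*s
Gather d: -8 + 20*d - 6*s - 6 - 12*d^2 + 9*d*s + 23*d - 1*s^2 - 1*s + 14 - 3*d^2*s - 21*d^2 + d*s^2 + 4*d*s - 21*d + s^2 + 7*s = d^2*(-3*s - 33) + d*(s^2 + 13*s + 22)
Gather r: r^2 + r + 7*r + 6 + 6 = r^2 + 8*r + 12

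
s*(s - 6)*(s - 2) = s^3 - 8*s^2 + 12*s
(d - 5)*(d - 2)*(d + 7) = d^3 - 39*d + 70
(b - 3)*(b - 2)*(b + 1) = b^3 - 4*b^2 + b + 6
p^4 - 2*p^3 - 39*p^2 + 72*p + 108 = (p - 6)*(p - 3)*(p + 1)*(p + 6)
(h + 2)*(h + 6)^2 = h^3 + 14*h^2 + 60*h + 72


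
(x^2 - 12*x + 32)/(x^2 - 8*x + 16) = (x - 8)/(x - 4)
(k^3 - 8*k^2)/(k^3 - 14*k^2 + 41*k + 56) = k^2/(k^2 - 6*k - 7)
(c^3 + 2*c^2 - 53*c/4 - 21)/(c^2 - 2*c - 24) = (c^2 - 2*c - 21/4)/(c - 6)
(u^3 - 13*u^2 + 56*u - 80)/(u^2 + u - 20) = (u^2 - 9*u + 20)/(u + 5)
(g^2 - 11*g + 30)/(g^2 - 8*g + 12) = (g - 5)/(g - 2)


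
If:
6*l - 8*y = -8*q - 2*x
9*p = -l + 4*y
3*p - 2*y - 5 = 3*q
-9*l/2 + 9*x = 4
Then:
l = 8*y/5 + 112/55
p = 4*y/15 - 112/495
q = -2*y/5 - 937/495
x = 4*y/5 + 724/495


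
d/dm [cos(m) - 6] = -sin(m)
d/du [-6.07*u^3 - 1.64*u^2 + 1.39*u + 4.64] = -18.21*u^2 - 3.28*u + 1.39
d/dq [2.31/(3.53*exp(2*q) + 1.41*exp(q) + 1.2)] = (-16.3086*exp(q) - 3.2571)*exp(q)/(3.53*exp(2*q) + 1.41*exp(q) + 1.2)^2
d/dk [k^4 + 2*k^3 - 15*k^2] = 2*k*(2*k^2 + 3*k - 15)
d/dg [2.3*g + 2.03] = 2.30000000000000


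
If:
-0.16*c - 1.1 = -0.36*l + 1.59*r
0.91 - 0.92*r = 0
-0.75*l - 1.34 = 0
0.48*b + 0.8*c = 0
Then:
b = 34.54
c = -20.72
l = -1.79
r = 0.99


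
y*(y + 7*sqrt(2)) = y^2 + 7*sqrt(2)*y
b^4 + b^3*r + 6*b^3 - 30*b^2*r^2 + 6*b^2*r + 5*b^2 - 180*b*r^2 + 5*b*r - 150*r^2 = (b + 1)*(b + 5)*(b - 5*r)*(b + 6*r)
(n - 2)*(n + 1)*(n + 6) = n^3 + 5*n^2 - 8*n - 12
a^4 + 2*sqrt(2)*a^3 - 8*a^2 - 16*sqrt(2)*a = a*(a - 2*sqrt(2))*(a + 2*sqrt(2))^2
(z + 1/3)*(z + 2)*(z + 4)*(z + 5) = z^4 + 34*z^3/3 + 125*z^2/3 + 158*z/3 + 40/3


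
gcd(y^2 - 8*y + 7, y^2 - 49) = y - 7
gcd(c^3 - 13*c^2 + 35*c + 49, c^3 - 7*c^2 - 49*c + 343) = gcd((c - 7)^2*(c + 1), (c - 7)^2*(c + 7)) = c^2 - 14*c + 49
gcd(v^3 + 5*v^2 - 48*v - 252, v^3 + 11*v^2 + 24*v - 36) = v^2 + 12*v + 36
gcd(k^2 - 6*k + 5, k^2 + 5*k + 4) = 1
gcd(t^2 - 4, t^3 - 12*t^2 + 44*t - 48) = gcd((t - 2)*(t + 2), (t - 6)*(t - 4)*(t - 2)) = t - 2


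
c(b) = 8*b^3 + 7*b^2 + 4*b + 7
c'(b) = 24*b^2 + 14*b + 4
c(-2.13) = -47.07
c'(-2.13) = 83.07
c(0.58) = 13.24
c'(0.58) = 20.19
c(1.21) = 36.26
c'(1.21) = 56.08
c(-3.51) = -266.75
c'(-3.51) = 250.54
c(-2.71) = -111.65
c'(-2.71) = 142.32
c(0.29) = 8.94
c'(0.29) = 10.08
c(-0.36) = 6.09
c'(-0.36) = 2.07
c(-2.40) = -72.87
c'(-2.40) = 108.64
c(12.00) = 14887.00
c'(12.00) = 3628.00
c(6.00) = 2011.00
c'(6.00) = 952.00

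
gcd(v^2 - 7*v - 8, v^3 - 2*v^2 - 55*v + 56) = v - 8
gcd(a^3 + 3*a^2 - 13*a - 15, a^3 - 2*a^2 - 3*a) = a^2 - 2*a - 3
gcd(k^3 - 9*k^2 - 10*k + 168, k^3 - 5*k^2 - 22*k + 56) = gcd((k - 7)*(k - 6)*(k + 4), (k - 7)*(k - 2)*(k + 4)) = k^2 - 3*k - 28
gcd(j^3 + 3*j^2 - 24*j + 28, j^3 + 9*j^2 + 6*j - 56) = j^2 + 5*j - 14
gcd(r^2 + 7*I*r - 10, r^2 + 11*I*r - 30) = r + 5*I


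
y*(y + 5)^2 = y^3 + 10*y^2 + 25*y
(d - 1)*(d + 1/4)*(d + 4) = d^3 + 13*d^2/4 - 13*d/4 - 1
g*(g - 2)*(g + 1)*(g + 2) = g^4 + g^3 - 4*g^2 - 4*g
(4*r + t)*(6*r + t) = 24*r^2 + 10*r*t + t^2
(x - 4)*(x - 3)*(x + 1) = x^3 - 6*x^2 + 5*x + 12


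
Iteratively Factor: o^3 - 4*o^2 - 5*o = (o)*(o^2 - 4*o - 5) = o*(o - 5)*(o + 1)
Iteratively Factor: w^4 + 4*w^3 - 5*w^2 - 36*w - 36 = (w - 3)*(w^3 + 7*w^2 + 16*w + 12) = (w - 3)*(w + 2)*(w^2 + 5*w + 6) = (w - 3)*(w + 2)*(w + 3)*(w + 2)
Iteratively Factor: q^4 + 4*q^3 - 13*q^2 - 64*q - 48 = (q + 3)*(q^3 + q^2 - 16*q - 16) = (q + 3)*(q + 4)*(q^2 - 3*q - 4) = (q + 1)*(q + 3)*(q + 4)*(q - 4)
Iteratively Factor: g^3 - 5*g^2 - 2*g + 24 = (g - 3)*(g^2 - 2*g - 8) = (g - 3)*(g + 2)*(g - 4)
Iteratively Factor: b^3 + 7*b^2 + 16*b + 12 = (b + 2)*(b^2 + 5*b + 6) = (b + 2)*(b + 3)*(b + 2)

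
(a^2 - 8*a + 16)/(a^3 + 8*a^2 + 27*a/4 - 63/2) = 4*(a^2 - 8*a + 16)/(4*a^3 + 32*a^2 + 27*a - 126)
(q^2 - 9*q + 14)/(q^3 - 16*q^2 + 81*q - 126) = (q - 2)/(q^2 - 9*q + 18)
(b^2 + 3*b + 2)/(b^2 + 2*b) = (b + 1)/b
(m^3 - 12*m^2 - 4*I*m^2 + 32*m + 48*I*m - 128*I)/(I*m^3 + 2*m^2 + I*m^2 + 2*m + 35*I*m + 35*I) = (-I*m^3 + m^2*(-4 + 12*I) + m*(48 - 32*I) - 128)/(m^3 + m^2*(1 - 2*I) + m*(35 - 2*I) + 35)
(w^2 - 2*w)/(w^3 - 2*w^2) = 1/w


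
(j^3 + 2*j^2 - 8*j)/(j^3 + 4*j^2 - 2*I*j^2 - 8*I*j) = (j - 2)/(j - 2*I)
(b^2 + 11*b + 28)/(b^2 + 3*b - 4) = (b + 7)/(b - 1)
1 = 1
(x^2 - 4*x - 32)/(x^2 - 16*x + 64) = (x + 4)/(x - 8)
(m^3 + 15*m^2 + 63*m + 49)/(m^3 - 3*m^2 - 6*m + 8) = (m^3 + 15*m^2 + 63*m + 49)/(m^3 - 3*m^2 - 6*m + 8)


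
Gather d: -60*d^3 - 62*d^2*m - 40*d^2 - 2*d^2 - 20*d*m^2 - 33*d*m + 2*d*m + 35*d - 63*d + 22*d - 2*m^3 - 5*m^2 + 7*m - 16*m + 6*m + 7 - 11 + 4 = -60*d^3 + d^2*(-62*m - 42) + d*(-20*m^2 - 31*m - 6) - 2*m^3 - 5*m^2 - 3*m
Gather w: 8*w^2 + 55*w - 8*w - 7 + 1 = 8*w^2 + 47*w - 6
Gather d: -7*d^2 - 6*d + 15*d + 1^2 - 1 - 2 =-7*d^2 + 9*d - 2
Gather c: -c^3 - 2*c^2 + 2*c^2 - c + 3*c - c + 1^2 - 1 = -c^3 + c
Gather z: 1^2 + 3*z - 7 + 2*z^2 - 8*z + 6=2*z^2 - 5*z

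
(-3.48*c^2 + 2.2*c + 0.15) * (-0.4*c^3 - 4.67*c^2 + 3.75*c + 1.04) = 1.392*c^5 + 15.3716*c^4 - 23.384*c^3 + 3.9303*c^2 + 2.8505*c + 0.156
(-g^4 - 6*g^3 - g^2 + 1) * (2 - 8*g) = 8*g^5 + 46*g^4 - 4*g^3 - 2*g^2 - 8*g + 2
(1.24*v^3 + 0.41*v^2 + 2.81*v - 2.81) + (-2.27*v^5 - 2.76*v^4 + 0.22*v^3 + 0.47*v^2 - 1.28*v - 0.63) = -2.27*v^5 - 2.76*v^4 + 1.46*v^3 + 0.88*v^2 + 1.53*v - 3.44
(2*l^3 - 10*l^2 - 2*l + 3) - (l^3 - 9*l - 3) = l^3 - 10*l^2 + 7*l + 6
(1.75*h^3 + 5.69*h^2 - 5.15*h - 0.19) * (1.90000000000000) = 3.325*h^3 + 10.811*h^2 - 9.785*h - 0.361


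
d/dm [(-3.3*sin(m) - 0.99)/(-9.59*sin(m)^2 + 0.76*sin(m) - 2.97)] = (-31.647*sin(m)^2 - 18.9882*sin(m) + 10.5534)*cos(m)/(91.9681*sin(m)^4 - 14.5768*sin(m)^3 + 57.5422*sin(m)^2 - 4.5144*sin(m) + 8.8209)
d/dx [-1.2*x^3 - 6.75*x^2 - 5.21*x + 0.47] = -3.6*x^2 - 13.5*x - 5.21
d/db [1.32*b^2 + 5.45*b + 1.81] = 2.64*b + 5.45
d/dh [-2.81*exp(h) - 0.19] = -2.81*exp(h)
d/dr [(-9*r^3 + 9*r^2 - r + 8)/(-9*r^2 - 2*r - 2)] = 9*(9*r^4 + 4*r^3 + 3*r^2 + 12*r + 2)/(81*r^4 + 36*r^3 + 40*r^2 + 8*r + 4)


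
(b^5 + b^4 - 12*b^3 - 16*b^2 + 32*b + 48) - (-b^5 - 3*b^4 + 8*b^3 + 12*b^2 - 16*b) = 2*b^5 + 4*b^4 - 20*b^3 - 28*b^2 + 48*b + 48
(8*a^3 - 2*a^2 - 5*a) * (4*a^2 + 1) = 32*a^5 - 8*a^4 - 12*a^3 - 2*a^2 - 5*a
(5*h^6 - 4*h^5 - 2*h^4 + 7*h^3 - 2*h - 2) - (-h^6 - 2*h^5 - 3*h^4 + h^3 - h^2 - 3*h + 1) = 6*h^6 - 2*h^5 + h^4 + 6*h^3 + h^2 + h - 3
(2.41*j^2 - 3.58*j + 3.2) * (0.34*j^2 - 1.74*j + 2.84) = 0.8194*j^4 - 5.4106*j^3 + 14.1616*j^2 - 15.7352*j + 9.088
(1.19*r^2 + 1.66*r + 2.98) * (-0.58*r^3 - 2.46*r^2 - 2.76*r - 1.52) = -0.6902*r^5 - 3.8902*r^4 - 9.0964*r^3 - 13.7212*r^2 - 10.748*r - 4.5296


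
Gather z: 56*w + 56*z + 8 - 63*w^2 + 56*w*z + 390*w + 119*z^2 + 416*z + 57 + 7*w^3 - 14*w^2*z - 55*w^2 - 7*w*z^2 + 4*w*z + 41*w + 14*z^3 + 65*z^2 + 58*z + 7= 7*w^3 - 118*w^2 + 487*w + 14*z^3 + z^2*(184 - 7*w) + z*(-14*w^2 + 60*w + 530) + 72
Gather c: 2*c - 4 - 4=2*c - 8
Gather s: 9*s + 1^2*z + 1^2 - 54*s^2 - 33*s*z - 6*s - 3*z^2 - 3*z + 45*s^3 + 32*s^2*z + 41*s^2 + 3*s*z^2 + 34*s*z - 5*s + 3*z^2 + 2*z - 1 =45*s^3 + s^2*(32*z - 13) + s*(3*z^2 + z - 2)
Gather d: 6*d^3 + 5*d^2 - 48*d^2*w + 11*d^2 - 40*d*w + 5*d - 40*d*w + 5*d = 6*d^3 + d^2*(16 - 48*w) + d*(10 - 80*w)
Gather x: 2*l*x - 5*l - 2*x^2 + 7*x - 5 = -5*l - 2*x^2 + x*(2*l + 7) - 5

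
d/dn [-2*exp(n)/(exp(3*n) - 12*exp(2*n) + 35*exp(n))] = 4*(exp(n) - 6)*exp(n)/(exp(2*n) - 12*exp(n) + 35)^2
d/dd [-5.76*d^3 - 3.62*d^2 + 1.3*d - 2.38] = -17.28*d^2 - 7.24*d + 1.3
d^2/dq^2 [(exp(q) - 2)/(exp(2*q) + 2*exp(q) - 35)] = (exp(4*q) - 10*exp(3*q) + 198*exp(2*q) - 218*exp(q) + 1085)*exp(q)/(exp(6*q) + 6*exp(5*q) - 93*exp(4*q) - 412*exp(3*q) + 3255*exp(2*q) + 7350*exp(q) - 42875)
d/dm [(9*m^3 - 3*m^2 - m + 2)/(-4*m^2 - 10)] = (-18*m^4 - 137*m^2 + 38*m + 5)/(2*(4*m^4 + 20*m^2 + 25))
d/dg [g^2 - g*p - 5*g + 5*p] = 2*g - p - 5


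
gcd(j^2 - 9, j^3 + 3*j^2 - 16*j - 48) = j + 3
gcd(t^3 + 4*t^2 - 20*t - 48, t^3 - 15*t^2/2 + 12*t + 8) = t - 4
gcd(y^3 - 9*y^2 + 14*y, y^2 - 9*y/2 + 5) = y - 2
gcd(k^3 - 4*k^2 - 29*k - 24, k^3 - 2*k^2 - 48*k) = k - 8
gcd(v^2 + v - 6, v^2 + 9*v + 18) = v + 3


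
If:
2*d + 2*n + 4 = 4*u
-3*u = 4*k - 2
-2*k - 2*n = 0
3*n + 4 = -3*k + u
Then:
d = 7/2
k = -5/2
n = 5/2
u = 4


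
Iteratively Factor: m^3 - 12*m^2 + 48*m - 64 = (m - 4)*(m^2 - 8*m + 16) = (m - 4)^2*(m - 4)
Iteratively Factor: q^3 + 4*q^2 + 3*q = (q + 1)*(q^2 + 3*q) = q*(q + 1)*(q + 3)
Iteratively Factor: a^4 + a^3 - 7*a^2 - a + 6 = (a + 1)*(a^3 - 7*a + 6) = (a - 1)*(a + 1)*(a^2 + a - 6) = (a - 2)*(a - 1)*(a + 1)*(a + 3)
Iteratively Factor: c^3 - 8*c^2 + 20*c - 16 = (c - 4)*(c^2 - 4*c + 4) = (c - 4)*(c - 2)*(c - 2)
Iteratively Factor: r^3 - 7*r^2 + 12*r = (r)*(r^2 - 7*r + 12) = r*(r - 4)*(r - 3)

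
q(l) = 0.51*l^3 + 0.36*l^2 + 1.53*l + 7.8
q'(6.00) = 60.93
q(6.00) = 140.10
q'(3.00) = 17.46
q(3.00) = 29.40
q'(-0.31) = 1.45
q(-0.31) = 7.35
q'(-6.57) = 62.84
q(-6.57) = -131.35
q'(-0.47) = 1.53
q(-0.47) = 7.11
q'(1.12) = 4.26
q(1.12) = 10.68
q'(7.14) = 84.67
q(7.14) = 222.71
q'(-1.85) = 5.43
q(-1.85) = 2.97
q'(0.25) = 1.81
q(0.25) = 8.21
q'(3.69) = 25.02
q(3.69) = 43.97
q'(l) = 1.53*l^2 + 0.72*l + 1.53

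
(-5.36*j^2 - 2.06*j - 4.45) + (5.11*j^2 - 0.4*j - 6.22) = -0.25*j^2 - 2.46*j - 10.67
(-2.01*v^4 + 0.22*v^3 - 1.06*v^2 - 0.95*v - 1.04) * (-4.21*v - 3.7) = 8.4621*v^5 + 6.5108*v^4 + 3.6486*v^3 + 7.9215*v^2 + 7.8934*v + 3.848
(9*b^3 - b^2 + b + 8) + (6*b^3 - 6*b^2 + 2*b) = 15*b^3 - 7*b^2 + 3*b + 8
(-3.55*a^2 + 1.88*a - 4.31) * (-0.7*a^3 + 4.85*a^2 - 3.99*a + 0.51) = 2.485*a^5 - 18.5335*a^4 + 26.2995*a^3 - 30.2152*a^2 + 18.1557*a - 2.1981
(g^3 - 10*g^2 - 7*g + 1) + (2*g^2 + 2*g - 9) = g^3 - 8*g^2 - 5*g - 8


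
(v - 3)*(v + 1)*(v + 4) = v^3 + 2*v^2 - 11*v - 12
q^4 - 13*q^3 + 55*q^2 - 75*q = q*(q - 5)^2*(q - 3)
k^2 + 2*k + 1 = (k + 1)^2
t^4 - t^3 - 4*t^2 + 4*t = t*(t - 2)*(t - 1)*(t + 2)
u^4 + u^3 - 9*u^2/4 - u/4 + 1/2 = (u - 1)*(u - 1/2)*(u + 1/2)*(u + 2)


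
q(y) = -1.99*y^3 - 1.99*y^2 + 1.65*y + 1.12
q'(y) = -5.97*y^2 - 3.98*y + 1.65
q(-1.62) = 1.68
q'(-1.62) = -7.57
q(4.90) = -272.70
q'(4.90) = -161.19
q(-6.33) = 415.67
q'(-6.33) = -212.37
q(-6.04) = 357.05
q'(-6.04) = -192.11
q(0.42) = 1.31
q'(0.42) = -1.07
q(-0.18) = 0.77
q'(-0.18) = 2.17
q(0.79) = 0.20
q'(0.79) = -5.22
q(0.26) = 1.38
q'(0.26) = 0.21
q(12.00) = -3704.36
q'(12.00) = -905.79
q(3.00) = -65.57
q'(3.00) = -64.02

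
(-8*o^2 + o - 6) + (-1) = -8*o^2 + o - 7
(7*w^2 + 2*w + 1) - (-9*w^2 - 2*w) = 16*w^2 + 4*w + 1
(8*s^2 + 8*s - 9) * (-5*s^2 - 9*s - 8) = -40*s^4 - 112*s^3 - 91*s^2 + 17*s + 72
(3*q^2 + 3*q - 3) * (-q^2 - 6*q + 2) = -3*q^4 - 21*q^3 - 9*q^2 + 24*q - 6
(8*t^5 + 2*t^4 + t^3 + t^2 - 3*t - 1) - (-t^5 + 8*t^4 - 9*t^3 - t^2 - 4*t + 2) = 9*t^5 - 6*t^4 + 10*t^3 + 2*t^2 + t - 3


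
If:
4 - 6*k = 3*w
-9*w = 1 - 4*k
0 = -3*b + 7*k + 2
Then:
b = 45/22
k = 13/22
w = 5/33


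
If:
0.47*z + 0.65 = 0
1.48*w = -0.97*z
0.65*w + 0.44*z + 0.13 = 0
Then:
No Solution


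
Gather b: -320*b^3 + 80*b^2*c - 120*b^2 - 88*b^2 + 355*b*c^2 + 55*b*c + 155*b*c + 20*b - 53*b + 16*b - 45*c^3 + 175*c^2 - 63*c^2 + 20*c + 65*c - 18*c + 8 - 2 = -320*b^3 + b^2*(80*c - 208) + b*(355*c^2 + 210*c - 17) - 45*c^3 + 112*c^2 + 67*c + 6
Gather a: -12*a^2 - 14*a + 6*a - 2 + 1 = -12*a^2 - 8*a - 1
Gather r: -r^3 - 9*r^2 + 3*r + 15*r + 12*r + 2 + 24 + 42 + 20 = -r^3 - 9*r^2 + 30*r + 88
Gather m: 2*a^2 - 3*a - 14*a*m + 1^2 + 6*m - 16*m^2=2*a^2 - 3*a - 16*m^2 + m*(6 - 14*a) + 1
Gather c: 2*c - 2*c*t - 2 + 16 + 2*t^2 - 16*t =c*(2 - 2*t) + 2*t^2 - 16*t + 14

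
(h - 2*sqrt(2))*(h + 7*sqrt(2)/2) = h^2 + 3*sqrt(2)*h/2 - 14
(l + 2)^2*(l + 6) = l^3 + 10*l^2 + 28*l + 24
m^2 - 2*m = m*(m - 2)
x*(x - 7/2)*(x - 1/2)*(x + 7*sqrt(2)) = x^4 - 4*x^3 + 7*sqrt(2)*x^3 - 28*sqrt(2)*x^2 + 7*x^2/4 + 49*sqrt(2)*x/4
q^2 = q^2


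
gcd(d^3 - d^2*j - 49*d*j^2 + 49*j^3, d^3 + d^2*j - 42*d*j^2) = d + 7*j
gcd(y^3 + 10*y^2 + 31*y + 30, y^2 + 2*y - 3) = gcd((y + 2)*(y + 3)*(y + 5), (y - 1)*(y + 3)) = y + 3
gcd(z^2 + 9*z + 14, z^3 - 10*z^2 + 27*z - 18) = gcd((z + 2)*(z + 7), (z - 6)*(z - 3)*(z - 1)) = 1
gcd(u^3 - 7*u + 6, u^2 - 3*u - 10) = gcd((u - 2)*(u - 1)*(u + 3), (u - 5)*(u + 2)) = 1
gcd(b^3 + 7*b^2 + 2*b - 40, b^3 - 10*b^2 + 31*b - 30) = b - 2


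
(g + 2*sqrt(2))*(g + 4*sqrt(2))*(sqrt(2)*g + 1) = sqrt(2)*g^3 + 13*g^2 + 22*sqrt(2)*g + 16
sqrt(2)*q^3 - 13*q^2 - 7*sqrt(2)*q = q*(q - 7*sqrt(2))*(sqrt(2)*q + 1)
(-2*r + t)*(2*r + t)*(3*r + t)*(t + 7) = -12*r^3*t - 84*r^3 - 4*r^2*t^2 - 28*r^2*t + 3*r*t^3 + 21*r*t^2 + t^4 + 7*t^3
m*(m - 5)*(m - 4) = m^3 - 9*m^2 + 20*m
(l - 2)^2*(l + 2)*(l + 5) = l^4 + 3*l^3 - 14*l^2 - 12*l + 40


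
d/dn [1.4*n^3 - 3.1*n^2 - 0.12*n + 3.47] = 4.2*n^2 - 6.2*n - 0.12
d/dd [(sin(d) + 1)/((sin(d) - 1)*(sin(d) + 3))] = (-2*sin(d) + cos(d)^2 - 6)*cos(d)/((sin(d) - 1)^2*(sin(d) + 3)^2)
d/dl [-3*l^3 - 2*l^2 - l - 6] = -9*l^2 - 4*l - 1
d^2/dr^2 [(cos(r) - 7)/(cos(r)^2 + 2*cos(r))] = (8*(cos(r) - 7)*(cos(r) + 1)^2*sin(r)^2 - (cos(r) + 2)^2*cos(r)^3 + (cos(r) + 2)*(-14*cos(r) - 11*cos(2*r) + 2*cos(3*r) - 1)*cos(r))/((cos(r) + 2)^3*cos(r)^3)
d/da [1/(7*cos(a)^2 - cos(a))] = (-sin(a)/cos(a)^2 + 14*tan(a))/(7*cos(a) - 1)^2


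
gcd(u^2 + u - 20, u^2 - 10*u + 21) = 1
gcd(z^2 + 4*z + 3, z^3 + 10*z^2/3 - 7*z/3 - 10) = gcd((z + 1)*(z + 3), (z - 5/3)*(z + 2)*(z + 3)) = z + 3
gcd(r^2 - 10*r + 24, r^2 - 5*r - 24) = 1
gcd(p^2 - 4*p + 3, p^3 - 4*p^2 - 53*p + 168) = p - 3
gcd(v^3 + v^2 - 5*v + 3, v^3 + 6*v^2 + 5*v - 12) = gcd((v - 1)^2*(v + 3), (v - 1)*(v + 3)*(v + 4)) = v^2 + 2*v - 3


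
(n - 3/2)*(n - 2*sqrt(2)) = n^2 - 2*sqrt(2)*n - 3*n/2 + 3*sqrt(2)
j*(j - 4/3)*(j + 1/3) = j^3 - j^2 - 4*j/9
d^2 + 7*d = d*(d + 7)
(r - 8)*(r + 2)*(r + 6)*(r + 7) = r^4 + 7*r^3 - 52*r^2 - 460*r - 672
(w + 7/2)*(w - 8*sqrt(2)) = w^2 - 8*sqrt(2)*w + 7*w/2 - 28*sqrt(2)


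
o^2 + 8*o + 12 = (o + 2)*(o + 6)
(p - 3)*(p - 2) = p^2 - 5*p + 6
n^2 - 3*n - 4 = (n - 4)*(n + 1)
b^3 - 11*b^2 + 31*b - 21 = (b - 7)*(b - 3)*(b - 1)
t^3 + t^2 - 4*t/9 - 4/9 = (t - 2/3)*(t + 2/3)*(t + 1)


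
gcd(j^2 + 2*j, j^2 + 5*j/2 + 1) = j + 2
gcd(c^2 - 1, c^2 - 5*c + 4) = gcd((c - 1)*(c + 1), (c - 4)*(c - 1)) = c - 1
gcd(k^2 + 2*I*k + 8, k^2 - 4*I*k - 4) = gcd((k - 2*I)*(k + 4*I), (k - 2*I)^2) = k - 2*I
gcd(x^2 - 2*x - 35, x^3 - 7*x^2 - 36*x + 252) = x - 7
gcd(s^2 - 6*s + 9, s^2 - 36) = 1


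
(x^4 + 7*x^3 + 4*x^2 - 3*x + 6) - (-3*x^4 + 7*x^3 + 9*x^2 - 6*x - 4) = 4*x^4 - 5*x^2 + 3*x + 10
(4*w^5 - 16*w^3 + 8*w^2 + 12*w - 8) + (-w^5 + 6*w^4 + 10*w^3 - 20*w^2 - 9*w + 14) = 3*w^5 + 6*w^4 - 6*w^3 - 12*w^2 + 3*w + 6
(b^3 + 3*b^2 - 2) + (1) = b^3 + 3*b^2 - 1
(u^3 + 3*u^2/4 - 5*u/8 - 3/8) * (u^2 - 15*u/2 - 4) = u^5 - 27*u^4/4 - 41*u^3/4 + 21*u^2/16 + 85*u/16 + 3/2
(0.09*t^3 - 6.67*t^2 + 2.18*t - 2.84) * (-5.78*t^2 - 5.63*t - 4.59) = -0.5202*t^5 + 38.0459*t^4 + 24.5386*t^3 + 34.7571*t^2 + 5.983*t + 13.0356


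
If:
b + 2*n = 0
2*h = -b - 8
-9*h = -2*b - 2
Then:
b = -76/13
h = -14/13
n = 38/13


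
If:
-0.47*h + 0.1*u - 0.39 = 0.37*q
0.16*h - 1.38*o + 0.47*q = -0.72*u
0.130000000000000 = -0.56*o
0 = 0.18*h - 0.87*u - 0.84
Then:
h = -3.79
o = -0.23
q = 3.29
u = -1.75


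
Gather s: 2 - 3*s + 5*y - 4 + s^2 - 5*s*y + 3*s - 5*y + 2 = s^2 - 5*s*y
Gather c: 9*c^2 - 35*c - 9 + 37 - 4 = 9*c^2 - 35*c + 24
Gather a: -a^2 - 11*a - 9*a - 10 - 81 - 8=-a^2 - 20*a - 99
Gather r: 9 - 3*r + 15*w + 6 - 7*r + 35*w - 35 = -10*r + 50*w - 20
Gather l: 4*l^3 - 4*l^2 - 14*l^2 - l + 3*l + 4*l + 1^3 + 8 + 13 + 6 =4*l^3 - 18*l^2 + 6*l + 28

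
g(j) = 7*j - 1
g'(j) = 7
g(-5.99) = -42.93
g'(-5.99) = 7.00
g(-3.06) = -22.42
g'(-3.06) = 7.00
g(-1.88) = -14.16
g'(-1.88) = 7.00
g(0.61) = 3.27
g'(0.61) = 7.00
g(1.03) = 6.21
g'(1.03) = 7.00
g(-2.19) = -16.33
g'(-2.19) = 7.00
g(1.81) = 11.67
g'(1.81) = 7.00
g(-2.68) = -19.76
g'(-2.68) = 7.00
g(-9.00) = -64.00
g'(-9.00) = 7.00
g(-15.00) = -106.00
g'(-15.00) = 7.00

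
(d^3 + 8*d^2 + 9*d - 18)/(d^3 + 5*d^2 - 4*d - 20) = (d^3 + 8*d^2 + 9*d - 18)/(d^3 + 5*d^2 - 4*d - 20)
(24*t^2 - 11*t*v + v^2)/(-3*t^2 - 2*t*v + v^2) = (-8*t + v)/(t + v)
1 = 1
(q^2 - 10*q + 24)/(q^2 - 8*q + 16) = (q - 6)/(q - 4)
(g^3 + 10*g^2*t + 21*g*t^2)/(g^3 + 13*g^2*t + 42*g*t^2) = (g + 3*t)/(g + 6*t)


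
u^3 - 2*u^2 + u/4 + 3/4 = (u - 3/2)*(u - 1)*(u + 1/2)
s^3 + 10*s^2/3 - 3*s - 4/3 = (s - 1)*(s + 1/3)*(s + 4)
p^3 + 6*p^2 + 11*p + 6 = (p + 1)*(p + 2)*(p + 3)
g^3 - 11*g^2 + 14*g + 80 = (g - 8)*(g - 5)*(g + 2)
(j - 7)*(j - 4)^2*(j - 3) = j^4 - 18*j^3 + 117*j^2 - 328*j + 336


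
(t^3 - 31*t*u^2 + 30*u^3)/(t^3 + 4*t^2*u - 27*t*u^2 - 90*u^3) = (t - u)/(t + 3*u)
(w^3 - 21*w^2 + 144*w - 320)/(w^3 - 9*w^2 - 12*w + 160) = (w - 8)/(w + 4)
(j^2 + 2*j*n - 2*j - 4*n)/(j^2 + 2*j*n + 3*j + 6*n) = (j - 2)/(j + 3)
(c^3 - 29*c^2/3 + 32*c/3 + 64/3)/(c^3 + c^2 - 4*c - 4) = (3*c^2 - 32*c + 64)/(3*(c^2 - 4))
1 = 1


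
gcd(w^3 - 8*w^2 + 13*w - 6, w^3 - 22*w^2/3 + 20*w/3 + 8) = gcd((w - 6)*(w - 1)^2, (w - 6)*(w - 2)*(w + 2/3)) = w - 6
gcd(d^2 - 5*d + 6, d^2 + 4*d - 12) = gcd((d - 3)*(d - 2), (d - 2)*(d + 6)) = d - 2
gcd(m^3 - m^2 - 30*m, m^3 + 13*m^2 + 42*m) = m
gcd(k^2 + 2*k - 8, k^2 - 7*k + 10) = k - 2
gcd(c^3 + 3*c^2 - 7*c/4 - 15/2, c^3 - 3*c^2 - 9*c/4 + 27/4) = c - 3/2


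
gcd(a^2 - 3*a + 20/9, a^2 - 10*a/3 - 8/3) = 1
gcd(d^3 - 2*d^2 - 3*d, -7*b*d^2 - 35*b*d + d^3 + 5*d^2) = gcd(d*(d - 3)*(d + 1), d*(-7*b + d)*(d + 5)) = d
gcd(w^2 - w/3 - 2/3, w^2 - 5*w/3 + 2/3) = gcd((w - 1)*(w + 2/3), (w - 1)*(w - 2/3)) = w - 1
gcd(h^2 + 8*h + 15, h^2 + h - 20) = h + 5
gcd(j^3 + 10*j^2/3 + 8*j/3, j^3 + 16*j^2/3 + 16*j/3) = j^2 + 4*j/3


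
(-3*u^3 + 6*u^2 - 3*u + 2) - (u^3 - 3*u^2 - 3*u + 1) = -4*u^3 + 9*u^2 + 1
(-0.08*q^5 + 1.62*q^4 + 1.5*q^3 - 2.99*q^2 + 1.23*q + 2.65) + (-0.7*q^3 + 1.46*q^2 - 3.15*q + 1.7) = -0.08*q^5 + 1.62*q^4 + 0.8*q^3 - 1.53*q^2 - 1.92*q + 4.35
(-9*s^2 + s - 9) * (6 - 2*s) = 18*s^3 - 56*s^2 + 24*s - 54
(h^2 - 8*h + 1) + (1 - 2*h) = h^2 - 10*h + 2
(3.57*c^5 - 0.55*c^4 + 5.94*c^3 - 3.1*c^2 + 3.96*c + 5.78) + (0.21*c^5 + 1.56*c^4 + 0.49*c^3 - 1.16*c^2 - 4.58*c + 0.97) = 3.78*c^5 + 1.01*c^4 + 6.43*c^3 - 4.26*c^2 - 0.62*c + 6.75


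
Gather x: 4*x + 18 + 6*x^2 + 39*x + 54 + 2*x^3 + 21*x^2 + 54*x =2*x^3 + 27*x^2 + 97*x + 72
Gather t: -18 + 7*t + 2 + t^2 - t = t^2 + 6*t - 16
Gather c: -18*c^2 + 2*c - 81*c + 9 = -18*c^2 - 79*c + 9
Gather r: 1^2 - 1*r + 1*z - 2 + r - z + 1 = 0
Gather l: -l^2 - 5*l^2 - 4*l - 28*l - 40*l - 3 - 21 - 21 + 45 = -6*l^2 - 72*l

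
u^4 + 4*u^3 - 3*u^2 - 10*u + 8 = (u - 1)^2*(u + 2)*(u + 4)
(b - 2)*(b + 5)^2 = b^3 + 8*b^2 + 5*b - 50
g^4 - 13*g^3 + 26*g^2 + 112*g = g*(g - 8)*(g - 7)*(g + 2)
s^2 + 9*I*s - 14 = (s + 2*I)*(s + 7*I)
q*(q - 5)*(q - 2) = q^3 - 7*q^2 + 10*q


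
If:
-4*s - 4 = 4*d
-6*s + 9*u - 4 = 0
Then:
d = -3*u/2 - 1/3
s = 3*u/2 - 2/3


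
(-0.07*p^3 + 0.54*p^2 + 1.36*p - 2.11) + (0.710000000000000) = -0.07*p^3 + 0.54*p^2 + 1.36*p - 1.4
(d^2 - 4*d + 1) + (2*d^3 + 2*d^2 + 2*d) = 2*d^3 + 3*d^2 - 2*d + 1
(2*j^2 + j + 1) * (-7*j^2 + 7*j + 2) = -14*j^4 + 7*j^3 + 4*j^2 + 9*j + 2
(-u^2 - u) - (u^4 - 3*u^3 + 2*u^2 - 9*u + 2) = -u^4 + 3*u^3 - 3*u^2 + 8*u - 2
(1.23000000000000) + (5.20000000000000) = 6.43000000000000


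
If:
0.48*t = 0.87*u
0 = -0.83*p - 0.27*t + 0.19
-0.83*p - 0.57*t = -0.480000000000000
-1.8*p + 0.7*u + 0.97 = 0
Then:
No Solution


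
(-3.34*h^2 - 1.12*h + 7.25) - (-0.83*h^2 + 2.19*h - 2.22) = -2.51*h^2 - 3.31*h + 9.47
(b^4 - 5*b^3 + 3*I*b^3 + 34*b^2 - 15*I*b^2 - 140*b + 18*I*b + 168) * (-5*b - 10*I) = -5*b^5 + 25*b^4 - 25*I*b^4 - 140*b^3 + 125*I*b^3 + 550*b^2 - 430*I*b^2 - 660*b + 1400*I*b - 1680*I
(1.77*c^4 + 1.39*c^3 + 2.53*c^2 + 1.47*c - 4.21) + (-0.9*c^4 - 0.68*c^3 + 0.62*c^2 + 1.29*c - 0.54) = 0.87*c^4 + 0.71*c^3 + 3.15*c^2 + 2.76*c - 4.75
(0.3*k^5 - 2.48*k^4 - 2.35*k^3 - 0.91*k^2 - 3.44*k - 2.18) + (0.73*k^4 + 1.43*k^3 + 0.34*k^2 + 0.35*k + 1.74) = 0.3*k^5 - 1.75*k^4 - 0.92*k^3 - 0.57*k^2 - 3.09*k - 0.44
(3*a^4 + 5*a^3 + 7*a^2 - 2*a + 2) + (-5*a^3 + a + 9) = 3*a^4 + 7*a^2 - a + 11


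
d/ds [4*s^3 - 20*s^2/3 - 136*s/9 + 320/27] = 12*s^2 - 40*s/3 - 136/9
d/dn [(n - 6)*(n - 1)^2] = (n - 1)*(3*n - 13)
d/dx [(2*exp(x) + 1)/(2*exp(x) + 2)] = 1/(8*cosh(x/2)^2)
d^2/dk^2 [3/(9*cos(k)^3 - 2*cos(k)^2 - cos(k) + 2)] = 3*((23*cos(k) - 16*cos(2*k) + 81*cos(3*k))*(9*cos(k)^3 - 2*cos(k)^2 - cos(k) + 2)/4 + 2*(-27*cos(k)^2 + 4*cos(k) + 1)^2*sin(k)^2)/(9*cos(k)^3 - 2*cos(k)^2 - cos(k) + 2)^3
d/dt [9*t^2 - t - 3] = 18*t - 1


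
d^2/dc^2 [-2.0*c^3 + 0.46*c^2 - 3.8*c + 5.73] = 0.92 - 12.0*c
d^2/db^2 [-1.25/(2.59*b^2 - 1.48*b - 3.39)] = (-16.77025*b^2 + 9.583*b + 1.25*(5.18*b - 1.48)*(10.36*b - 2.96) + 21.95025)/(-2.59*b^2 + 1.48*b + 3.39)^3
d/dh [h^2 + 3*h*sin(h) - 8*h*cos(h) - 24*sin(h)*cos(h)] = 8*h*sin(h) + 3*h*cos(h) + 2*h + 3*sin(h) - 8*cos(h) - 24*cos(2*h)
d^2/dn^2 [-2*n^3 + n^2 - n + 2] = 2 - 12*n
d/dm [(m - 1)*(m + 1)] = 2*m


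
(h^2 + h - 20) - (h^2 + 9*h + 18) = -8*h - 38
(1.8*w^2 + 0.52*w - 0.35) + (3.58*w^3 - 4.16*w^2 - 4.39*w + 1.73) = 3.58*w^3 - 2.36*w^2 - 3.87*w + 1.38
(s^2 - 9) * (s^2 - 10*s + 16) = s^4 - 10*s^3 + 7*s^2 + 90*s - 144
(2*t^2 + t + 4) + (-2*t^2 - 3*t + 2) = 6 - 2*t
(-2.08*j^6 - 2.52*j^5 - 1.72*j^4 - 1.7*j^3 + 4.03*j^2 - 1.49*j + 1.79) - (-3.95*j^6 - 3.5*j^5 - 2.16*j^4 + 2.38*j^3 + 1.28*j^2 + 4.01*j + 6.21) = 1.87*j^6 + 0.98*j^5 + 0.44*j^4 - 4.08*j^3 + 2.75*j^2 - 5.5*j - 4.42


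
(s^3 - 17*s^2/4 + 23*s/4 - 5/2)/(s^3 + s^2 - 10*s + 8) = (s - 5/4)/(s + 4)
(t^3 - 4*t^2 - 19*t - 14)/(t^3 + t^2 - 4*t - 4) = (t - 7)/(t - 2)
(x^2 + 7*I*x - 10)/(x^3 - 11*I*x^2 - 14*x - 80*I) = (x + 5*I)/(x^2 - 13*I*x - 40)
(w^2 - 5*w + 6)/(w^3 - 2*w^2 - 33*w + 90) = (w - 2)/(w^2 + w - 30)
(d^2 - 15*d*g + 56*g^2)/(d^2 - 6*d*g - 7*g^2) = (d - 8*g)/(d + g)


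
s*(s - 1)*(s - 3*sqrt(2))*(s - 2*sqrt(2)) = s^4 - 5*sqrt(2)*s^3 - s^3 + 5*sqrt(2)*s^2 + 12*s^2 - 12*s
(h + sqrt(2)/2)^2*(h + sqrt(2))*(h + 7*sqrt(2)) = h^4 + 9*sqrt(2)*h^3 + 61*h^2/2 + 18*sqrt(2)*h + 7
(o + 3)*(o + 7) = o^2 + 10*o + 21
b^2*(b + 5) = b^3 + 5*b^2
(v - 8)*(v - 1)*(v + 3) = v^3 - 6*v^2 - 19*v + 24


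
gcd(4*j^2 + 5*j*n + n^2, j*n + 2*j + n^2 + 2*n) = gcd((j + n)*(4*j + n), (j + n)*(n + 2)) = j + n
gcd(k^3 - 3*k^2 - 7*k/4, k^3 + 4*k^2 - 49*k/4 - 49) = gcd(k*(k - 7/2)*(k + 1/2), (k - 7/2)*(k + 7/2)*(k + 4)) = k - 7/2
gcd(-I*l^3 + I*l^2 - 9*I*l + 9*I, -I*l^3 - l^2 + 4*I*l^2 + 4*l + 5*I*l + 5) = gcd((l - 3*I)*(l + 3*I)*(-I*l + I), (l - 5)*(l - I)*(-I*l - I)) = 1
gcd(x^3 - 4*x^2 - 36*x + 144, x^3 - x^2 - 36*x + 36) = x^2 - 36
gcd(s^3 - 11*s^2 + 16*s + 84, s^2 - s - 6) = s + 2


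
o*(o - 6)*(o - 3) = o^3 - 9*o^2 + 18*o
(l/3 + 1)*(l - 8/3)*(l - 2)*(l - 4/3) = l^4/3 - l^3 - 58*l^2/27 + 248*l/27 - 64/9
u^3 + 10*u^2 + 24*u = u*(u + 4)*(u + 6)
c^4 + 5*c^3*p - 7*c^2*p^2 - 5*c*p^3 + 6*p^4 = (c - p)^2*(c + p)*(c + 6*p)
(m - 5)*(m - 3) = m^2 - 8*m + 15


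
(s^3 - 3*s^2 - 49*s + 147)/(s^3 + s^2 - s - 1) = (s^3 - 3*s^2 - 49*s + 147)/(s^3 + s^2 - s - 1)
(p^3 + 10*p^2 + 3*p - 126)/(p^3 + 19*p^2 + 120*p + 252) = (p - 3)/(p + 6)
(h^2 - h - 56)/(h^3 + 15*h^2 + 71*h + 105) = (h - 8)/(h^2 + 8*h + 15)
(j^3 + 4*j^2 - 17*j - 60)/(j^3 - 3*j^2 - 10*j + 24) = (j + 5)/(j - 2)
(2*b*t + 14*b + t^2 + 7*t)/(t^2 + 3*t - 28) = (2*b + t)/(t - 4)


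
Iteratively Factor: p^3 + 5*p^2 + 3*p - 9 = (p + 3)*(p^2 + 2*p - 3) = (p + 3)^2*(p - 1)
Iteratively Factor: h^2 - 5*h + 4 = (h - 1)*(h - 4)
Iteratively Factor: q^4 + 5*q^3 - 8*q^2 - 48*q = (q - 3)*(q^3 + 8*q^2 + 16*q) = q*(q - 3)*(q^2 + 8*q + 16) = q*(q - 3)*(q + 4)*(q + 4)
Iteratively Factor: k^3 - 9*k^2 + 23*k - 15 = (k - 5)*(k^2 - 4*k + 3) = (k - 5)*(k - 1)*(k - 3)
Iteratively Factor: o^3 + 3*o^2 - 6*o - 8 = (o + 4)*(o^2 - o - 2) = (o - 2)*(o + 4)*(o + 1)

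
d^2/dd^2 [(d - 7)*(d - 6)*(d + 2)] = 6*d - 22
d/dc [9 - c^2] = -2*c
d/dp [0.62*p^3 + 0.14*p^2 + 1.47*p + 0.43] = 1.86*p^2 + 0.28*p + 1.47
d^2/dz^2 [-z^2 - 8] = -2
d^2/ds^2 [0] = 0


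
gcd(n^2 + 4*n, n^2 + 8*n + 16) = n + 4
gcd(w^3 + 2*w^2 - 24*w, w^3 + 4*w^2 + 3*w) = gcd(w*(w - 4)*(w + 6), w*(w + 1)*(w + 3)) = w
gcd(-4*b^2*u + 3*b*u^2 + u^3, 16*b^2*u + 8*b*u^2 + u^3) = 4*b*u + u^2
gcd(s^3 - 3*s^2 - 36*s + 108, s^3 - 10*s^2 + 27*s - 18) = s^2 - 9*s + 18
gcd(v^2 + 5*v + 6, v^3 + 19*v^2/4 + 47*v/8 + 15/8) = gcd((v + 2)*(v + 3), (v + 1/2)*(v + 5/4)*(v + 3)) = v + 3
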